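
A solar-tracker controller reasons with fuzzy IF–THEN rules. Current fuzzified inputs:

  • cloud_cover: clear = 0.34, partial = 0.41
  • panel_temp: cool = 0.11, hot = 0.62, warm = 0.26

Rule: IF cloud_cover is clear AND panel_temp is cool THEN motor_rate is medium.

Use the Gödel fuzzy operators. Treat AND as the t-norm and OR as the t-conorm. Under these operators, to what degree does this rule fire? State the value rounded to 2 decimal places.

0.11

firing strength: clear=0.34, cool=0.11; AND[min(a, b)] → w = 0.11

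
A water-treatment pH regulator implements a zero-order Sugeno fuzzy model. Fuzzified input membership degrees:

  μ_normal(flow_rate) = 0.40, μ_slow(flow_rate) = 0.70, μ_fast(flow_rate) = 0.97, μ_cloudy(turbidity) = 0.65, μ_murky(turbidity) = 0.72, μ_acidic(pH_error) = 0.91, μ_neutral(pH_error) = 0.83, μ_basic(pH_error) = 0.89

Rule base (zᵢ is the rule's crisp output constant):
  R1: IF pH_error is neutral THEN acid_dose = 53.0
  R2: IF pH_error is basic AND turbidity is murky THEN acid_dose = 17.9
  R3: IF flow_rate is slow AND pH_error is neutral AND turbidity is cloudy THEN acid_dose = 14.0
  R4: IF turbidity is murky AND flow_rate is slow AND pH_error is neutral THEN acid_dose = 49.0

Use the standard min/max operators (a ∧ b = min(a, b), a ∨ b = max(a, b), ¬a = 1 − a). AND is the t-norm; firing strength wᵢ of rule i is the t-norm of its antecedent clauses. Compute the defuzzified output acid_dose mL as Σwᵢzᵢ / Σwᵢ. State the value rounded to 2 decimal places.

34.58

R1 (z=53.0): neutral=0.83 → w = 0.83
R2 (z=17.9): basic=0.89, murky=0.72; AND[min(a, b)] → w = 0.72
R3 (z=14.0): slow=0.70, neutral=0.83, cloudy=0.65; AND[min(a, b)] → w = 0.65
R4 (z=49.0): murky=0.72, slow=0.70, neutral=0.83; AND[min(a, b)] → w = 0.70
Weighted average = (0.83·53.0 + 0.72·17.9 + 0.65·14.0 + 0.70·49.0) / (0.83 + 0.72 + 0.65 + 0.70)
  = 100.2780 / 2.9000 = 34.58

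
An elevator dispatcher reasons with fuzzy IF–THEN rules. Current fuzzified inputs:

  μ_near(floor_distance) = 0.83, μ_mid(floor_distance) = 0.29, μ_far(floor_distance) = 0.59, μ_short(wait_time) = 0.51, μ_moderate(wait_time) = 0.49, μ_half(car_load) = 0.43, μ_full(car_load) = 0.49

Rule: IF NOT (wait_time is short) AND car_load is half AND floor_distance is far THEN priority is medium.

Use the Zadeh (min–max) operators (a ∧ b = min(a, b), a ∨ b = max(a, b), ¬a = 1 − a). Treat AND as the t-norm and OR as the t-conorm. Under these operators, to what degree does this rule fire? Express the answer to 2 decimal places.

firing strength: ¬short=1−0.51=0.49, half=0.43, far=0.59; AND[min(a, b)] → w = 0.43

0.43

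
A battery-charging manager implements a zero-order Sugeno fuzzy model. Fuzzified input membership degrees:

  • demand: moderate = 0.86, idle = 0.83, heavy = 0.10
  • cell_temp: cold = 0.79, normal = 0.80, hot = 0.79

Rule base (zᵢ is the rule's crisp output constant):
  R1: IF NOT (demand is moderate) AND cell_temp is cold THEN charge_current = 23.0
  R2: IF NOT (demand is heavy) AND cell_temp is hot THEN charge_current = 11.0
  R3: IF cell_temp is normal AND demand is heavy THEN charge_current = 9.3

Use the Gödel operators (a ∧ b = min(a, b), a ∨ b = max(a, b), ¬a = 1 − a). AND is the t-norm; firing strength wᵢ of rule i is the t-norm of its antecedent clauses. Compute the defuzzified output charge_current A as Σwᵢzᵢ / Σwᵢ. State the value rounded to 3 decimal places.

12.466

R1 (z=23.0): ¬moderate=1−0.86=0.14, cold=0.79; AND[min(a, b)] → w = 0.14
R2 (z=11.0): ¬heavy=1−0.10=0.90, hot=0.79; AND[min(a, b)] → w = 0.79
R3 (z=9.3): normal=0.80, heavy=0.10; AND[min(a, b)] → w = 0.10
Weighted average = (0.14·23.0 + 0.79·11.0 + 0.10·9.3) / (0.14 + 0.79 + 0.10)
  = 12.8400 / 1.0300 = 12.466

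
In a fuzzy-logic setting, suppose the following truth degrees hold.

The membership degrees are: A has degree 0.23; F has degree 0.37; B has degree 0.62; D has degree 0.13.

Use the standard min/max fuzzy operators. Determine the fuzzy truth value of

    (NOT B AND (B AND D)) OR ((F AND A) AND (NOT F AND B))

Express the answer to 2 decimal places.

0.23

NOT B = 1 − 0.62 = 0.38
B AND D = min(a, b) on (0.62, 0.13) = 0.13
NOT B AND (B AND D) = min(a, b) on (0.38, 0.13) = 0.13
F AND A = min(a, b) on (0.37, 0.23) = 0.23
NOT F = 1 − 0.37 = 0.63
NOT F AND B = min(a, b) on (0.63, 0.62) = 0.62
(F AND A) AND (NOT F AND B) = min(a, b) on (0.23, 0.62) = 0.23
(NOT B AND (B AND D)) OR ((F AND A) AND (NOT F AND B)) = max(a, b) on (0.13, 0.23) = 0.23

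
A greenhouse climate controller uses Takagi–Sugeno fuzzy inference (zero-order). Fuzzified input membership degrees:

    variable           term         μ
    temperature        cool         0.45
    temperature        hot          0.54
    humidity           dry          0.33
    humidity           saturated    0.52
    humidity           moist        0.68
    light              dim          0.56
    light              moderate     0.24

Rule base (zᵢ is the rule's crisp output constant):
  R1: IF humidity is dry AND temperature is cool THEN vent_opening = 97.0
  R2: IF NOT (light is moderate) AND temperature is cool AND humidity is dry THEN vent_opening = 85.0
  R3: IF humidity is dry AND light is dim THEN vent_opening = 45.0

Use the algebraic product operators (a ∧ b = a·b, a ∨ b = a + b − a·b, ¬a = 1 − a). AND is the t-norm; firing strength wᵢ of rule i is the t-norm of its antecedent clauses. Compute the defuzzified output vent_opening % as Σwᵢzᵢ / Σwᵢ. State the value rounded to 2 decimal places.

R1 (z=97.0): dry=0.33, cool=0.45; AND[a·b] → w = 0.1485
R2 (z=85.0): ¬moderate=1−0.24=0.76, cool=0.45, dry=0.33; AND[a·b] → w = 0.1129
R3 (z=45.0): dry=0.33, dim=0.56; AND[a·b] → w = 0.1848
Weighted average = (0.1485·97.0 + 0.1129·85.0 + 0.1848·45.0) / (0.1485 + 0.1129 + 0.1848)
  = 32.3136 / 0.4462 = 72.43

72.43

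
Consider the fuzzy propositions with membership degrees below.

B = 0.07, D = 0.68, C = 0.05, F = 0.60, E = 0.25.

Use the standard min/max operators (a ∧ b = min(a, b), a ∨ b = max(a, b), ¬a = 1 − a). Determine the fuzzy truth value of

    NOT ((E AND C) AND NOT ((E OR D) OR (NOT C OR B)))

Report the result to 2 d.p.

0.95

E AND C = min(a, b) on (0.25, 0.05) = 0.05
E OR D = max(a, b) on (0.25, 0.68) = 0.68
NOT C = 1 − 0.05 = 0.95
NOT C OR B = max(a, b) on (0.95, 0.07) = 0.95
(E OR D) OR (NOT C OR B) = max(a, b) on (0.68, 0.95) = 0.95
NOT ((E OR D) OR (NOT C OR B)) = 1 − 0.95 = 0.05
(E AND C) AND NOT ((E OR D) OR (NOT C OR B)) = min(a, b) on (0.05, 0.05) = 0.05
NOT ((E AND C) AND NOT ((E OR D) OR (NOT C OR B))) = 1 − 0.05 = 0.95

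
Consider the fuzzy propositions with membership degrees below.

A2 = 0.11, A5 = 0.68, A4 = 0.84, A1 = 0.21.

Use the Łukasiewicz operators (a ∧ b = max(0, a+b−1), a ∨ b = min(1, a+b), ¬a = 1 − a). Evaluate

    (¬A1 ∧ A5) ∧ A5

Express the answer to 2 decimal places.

0.15

¬A1 = 1 − 0.21 = 0.79
¬A1 ∧ A5 = max(0, a+b−1) on (0.79, 0.68) = 0.47
(¬A1 ∧ A5) ∧ A5 = max(0, a+b−1) on (0.47, 0.68) = 0.15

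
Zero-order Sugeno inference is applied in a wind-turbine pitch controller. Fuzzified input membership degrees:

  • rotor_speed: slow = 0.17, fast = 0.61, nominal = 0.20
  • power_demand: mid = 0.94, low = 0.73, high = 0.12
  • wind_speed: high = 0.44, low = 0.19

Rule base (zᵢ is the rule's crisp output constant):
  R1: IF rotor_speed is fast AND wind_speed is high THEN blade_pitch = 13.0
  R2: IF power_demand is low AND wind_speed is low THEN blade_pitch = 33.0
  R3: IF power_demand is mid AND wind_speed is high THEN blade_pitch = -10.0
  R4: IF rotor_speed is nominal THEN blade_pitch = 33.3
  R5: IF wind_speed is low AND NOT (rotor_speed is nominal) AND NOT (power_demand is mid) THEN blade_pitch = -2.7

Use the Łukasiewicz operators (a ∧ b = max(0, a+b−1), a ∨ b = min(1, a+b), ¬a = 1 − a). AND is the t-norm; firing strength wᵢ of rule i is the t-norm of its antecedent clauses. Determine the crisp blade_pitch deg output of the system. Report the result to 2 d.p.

R1 (z=13.0): fast=0.61, high=0.44; AND[max(0, a+b−1)] → w = 0.05
R2 (z=33.0): low=0.73, low=0.19; AND[max(0, a+b−1)] → w = 0.00
R3 (z=-10.0): mid=0.94, high=0.44; AND[max(0, a+b−1)] → w = 0.38
R4 (z=33.3): nominal=0.20 → w = 0.20
R5 (z=-2.7): low=0.19, ¬nominal=1−0.20=0.80, ¬mid=1−0.94=0.06; AND[max(0, a+b−1)] → w = 0.00
Weighted average = (0.05·13.0 + 0.00·33.0 + 0.38·-10.0 + 0.20·33.3 + 0.00·-2.7) / (0.05 + 0.00 + 0.38 + 0.20 + 0.00)
  = 3.5100 / 0.6300 = 5.57

5.57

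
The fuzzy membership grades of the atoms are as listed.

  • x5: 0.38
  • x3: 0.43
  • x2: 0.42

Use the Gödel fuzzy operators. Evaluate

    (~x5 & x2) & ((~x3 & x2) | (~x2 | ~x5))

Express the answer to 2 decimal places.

0.42

~x5 = 1 − 0.38 = 0.62
~x5 & x2 = min(a, b) on (0.62, 0.42) = 0.42
~x3 = 1 − 0.43 = 0.57
~x3 & x2 = min(a, b) on (0.57, 0.42) = 0.42
~x2 = 1 − 0.42 = 0.58
~x5 = 1 − 0.38 = 0.62
~x2 | ~x5 = max(a, b) on (0.58, 0.62) = 0.62
(~x3 & x2) | (~x2 | ~x5) = max(a, b) on (0.42, 0.62) = 0.62
(~x5 & x2) & ((~x3 & x2) | (~x2 | ~x5)) = min(a, b) on (0.42, 0.62) = 0.42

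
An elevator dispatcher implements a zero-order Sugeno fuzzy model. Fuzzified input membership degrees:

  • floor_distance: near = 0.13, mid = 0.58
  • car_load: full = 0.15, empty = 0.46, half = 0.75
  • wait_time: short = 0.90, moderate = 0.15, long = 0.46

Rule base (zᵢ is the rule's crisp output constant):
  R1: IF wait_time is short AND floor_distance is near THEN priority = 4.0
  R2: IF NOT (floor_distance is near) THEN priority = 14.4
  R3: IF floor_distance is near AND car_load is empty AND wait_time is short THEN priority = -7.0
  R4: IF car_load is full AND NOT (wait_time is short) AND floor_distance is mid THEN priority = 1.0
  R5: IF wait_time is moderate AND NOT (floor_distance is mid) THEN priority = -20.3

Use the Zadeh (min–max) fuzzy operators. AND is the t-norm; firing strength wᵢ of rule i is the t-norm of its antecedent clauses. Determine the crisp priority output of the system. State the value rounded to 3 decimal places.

6.662

R1 (z=4.0): short=0.90, near=0.13; AND[min(a, b)] → w = 0.13
R2 (z=14.4): ¬near=1−0.13=0.87 → w = 0.87
R3 (z=-7.0): near=0.13, empty=0.46, short=0.90; AND[min(a, b)] → w = 0.13
R4 (z=1.0): full=0.15, ¬short=1−0.90=0.10, mid=0.58; AND[min(a, b)] → w = 0.10
R5 (z=-20.3): moderate=0.15, ¬mid=1−0.58=0.42; AND[min(a, b)] → w = 0.15
Weighted average = (0.13·4.0 + 0.87·14.4 + 0.13·-7.0 + 0.10·1.0 + 0.15·-20.3) / (0.13 + 0.87 + 0.13 + 0.10 + 0.15)
  = 9.1930 / 1.3800 = 6.662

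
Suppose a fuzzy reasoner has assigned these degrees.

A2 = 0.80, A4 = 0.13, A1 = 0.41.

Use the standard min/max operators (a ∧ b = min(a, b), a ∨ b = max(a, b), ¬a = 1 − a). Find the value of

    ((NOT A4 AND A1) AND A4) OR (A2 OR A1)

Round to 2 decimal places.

0.80

NOT A4 = 1 − 0.13 = 0.87
NOT A4 AND A1 = min(a, b) on (0.87, 0.41) = 0.41
(NOT A4 AND A1) AND A4 = min(a, b) on (0.41, 0.13) = 0.13
A2 OR A1 = max(a, b) on (0.80, 0.41) = 0.80
((NOT A4 AND A1) AND A4) OR (A2 OR A1) = max(a, b) on (0.13, 0.80) = 0.80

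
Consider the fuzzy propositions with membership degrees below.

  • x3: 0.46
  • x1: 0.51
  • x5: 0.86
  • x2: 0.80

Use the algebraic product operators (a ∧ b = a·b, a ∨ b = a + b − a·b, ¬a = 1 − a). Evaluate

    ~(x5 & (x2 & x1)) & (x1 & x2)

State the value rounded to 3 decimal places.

x2 & x1 = a·b on (0.8000, 0.5100) = 0.4080
x5 & (x2 & x1) = a·b on (0.8600, 0.4080) = 0.3509
~(x5 & (x2 & x1)) = 1 − 0.3509 = 0.6491
x1 & x2 = a·b on (0.5100, 0.8000) = 0.4080
~(x5 & (x2 & x1)) & (x1 & x2) = a·b on (0.6491, 0.4080) = 0.2648

0.265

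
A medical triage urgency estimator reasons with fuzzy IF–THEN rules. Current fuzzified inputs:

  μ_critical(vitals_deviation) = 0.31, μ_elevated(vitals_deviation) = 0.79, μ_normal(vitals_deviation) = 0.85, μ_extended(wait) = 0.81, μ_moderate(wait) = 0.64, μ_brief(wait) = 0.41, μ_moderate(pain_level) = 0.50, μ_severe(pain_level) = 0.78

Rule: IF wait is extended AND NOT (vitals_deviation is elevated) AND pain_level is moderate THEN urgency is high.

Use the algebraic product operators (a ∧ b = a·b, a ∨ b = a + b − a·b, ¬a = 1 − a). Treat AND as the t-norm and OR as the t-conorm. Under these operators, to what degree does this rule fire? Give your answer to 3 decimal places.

0.085

firing strength: extended=0.81, ¬elevated=1−0.79=0.21, moderate=0.50; AND[a·b] → w = 0.0850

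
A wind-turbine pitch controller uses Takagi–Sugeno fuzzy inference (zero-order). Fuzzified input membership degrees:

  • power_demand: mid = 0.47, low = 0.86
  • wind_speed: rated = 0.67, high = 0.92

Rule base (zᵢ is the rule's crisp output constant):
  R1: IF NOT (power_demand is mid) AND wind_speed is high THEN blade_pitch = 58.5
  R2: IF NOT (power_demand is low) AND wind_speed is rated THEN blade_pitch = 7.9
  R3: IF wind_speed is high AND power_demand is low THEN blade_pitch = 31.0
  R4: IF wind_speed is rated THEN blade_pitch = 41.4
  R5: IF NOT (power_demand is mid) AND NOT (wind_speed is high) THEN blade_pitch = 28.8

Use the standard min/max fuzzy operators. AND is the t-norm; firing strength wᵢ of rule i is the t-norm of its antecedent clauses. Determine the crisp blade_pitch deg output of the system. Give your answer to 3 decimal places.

R1 (z=58.5): ¬mid=1−0.47=0.53, high=0.92; AND[min(a, b)] → w = 0.53
R2 (z=7.9): ¬low=1−0.86=0.14, rated=0.67; AND[min(a, b)] → w = 0.14
R3 (z=31.0): high=0.92, low=0.86; AND[min(a, b)] → w = 0.86
R4 (z=41.4): rated=0.67 → w = 0.67
R5 (z=28.8): ¬mid=1−0.47=0.53, ¬high=1−0.92=0.08; AND[min(a, b)] → w = 0.08
Weighted average = (0.53·58.5 + 0.14·7.9 + 0.86·31.0 + 0.67·41.4 + 0.08·28.8) / (0.53 + 0.14 + 0.86 + 0.67 + 0.08)
  = 88.8130 / 2.2800 = 38.953

38.953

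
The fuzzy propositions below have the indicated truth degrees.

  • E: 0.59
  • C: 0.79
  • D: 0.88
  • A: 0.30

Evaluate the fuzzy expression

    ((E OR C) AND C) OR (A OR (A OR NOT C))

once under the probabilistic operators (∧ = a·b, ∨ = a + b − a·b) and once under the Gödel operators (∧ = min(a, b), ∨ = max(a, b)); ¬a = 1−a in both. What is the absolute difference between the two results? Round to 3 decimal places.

Under probabilistic:
  E OR C = a + b − a·b on (0.5900, 0.7900) = 0.9139
  (E OR C) AND C = a·b on (0.9139, 0.7900) = 0.7220
  NOT C = 1 − 0.7900 = 0.2100
  A OR NOT C = a + b − a·b on (0.3000, 0.2100) = 0.4470
  A OR (A OR NOT C) = a + b − a·b on (0.3000, 0.4470) = 0.6129
  ((E OR C) AND C) OR (A OR (A OR NOT C)) = a + b − a·b on (0.7220, 0.6129) = 0.8924
  → value = 0.8924
Under Gödel:
  E OR C = max(a, b) on (0.59, 0.79) = 0.79
  (E OR C) AND C = min(a, b) on (0.79, 0.79) = 0.79
  NOT C = 1 − 0.79 = 0.21
  A OR NOT C = max(a, b) on (0.30, 0.21) = 0.30
  A OR (A OR NOT C) = max(a, b) on (0.30, 0.30) = 0.30
  ((E OR C) AND C) OR (A OR (A OR NOT C)) = max(a, b) on (0.79, 0.30) = 0.79
  → value = 0.7900
|0.8924 − 0.7900| = 0.102

0.102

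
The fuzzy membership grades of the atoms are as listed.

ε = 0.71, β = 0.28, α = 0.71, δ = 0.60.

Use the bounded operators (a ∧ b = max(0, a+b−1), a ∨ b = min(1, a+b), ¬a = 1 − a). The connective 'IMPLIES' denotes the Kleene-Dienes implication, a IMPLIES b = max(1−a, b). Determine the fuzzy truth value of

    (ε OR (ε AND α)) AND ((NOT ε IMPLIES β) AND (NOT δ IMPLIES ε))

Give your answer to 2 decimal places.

ε AND α = max(0, a+b−1) on (0.71, 0.71) = 0.42
ε OR (ε AND α) = min(1, a+b) on (0.71, 0.42) = 1.00
NOT ε = 1 − 0.71 = 0.29
NOT ε IMPLIES β  [Kleene-Dienes: max(1−a, b)] with a=0.29, b=0.28 → 0.71
NOT δ = 1 − 0.60 = 0.40
NOT δ IMPLIES ε  [Kleene-Dienes: max(1−a, b)] with a=0.40, b=0.71 → 0.71
(NOT ε IMPLIES β) AND (NOT δ IMPLIES ε) = max(0, a+b−1) on (0.71, 0.71) = 0.42
(ε OR (ε AND α)) AND ((NOT ε IMPLIES β) AND (NOT δ IMPLIES ε)) = max(0, a+b−1) on (1.00, 0.42) = 0.42

0.42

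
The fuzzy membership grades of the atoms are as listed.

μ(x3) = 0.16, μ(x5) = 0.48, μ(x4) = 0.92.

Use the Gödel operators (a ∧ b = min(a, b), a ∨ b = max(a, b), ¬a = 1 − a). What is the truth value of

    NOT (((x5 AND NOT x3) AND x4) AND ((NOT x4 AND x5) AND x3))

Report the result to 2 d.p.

NOT x3 = 1 − 0.16 = 0.84
x5 AND NOT x3 = min(a, b) on (0.48, 0.84) = 0.48
(x5 AND NOT x3) AND x4 = min(a, b) on (0.48, 0.92) = 0.48
NOT x4 = 1 − 0.92 = 0.08
NOT x4 AND x5 = min(a, b) on (0.08, 0.48) = 0.08
(NOT x4 AND x5) AND x3 = min(a, b) on (0.08, 0.16) = 0.08
((x5 AND NOT x3) AND x4) AND ((NOT x4 AND x5) AND x3) = min(a, b) on (0.48, 0.08) = 0.08
NOT (((x5 AND NOT x3) AND x4) AND ((NOT x4 AND x5) AND x3)) = 1 − 0.08 = 0.92

0.92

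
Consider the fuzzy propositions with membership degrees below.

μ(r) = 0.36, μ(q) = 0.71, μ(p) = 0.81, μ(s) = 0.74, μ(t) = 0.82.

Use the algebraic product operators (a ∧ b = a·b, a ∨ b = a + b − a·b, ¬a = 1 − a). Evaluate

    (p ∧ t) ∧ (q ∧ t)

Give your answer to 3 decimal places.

p ∧ t = a·b on (0.8100, 0.8200) = 0.6642
q ∧ t = a·b on (0.7100, 0.8200) = 0.5822
(p ∧ t) ∧ (q ∧ t) = a·b on (0.6642, 0.5822) = 0.3867

0.387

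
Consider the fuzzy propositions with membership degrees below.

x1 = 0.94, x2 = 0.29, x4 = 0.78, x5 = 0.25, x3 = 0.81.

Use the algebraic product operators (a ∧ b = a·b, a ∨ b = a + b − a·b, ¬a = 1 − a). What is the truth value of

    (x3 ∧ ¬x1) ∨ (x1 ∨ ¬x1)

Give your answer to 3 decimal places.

0.946

¬x1 = 1 − 0.9400 = 0.0600
x3 ∧ ¬x1 = a·b on (0.8100, 0.0600) = 0.0486
¬x1 = 1 − 0.9400 = 0.0600
x1 ∨ ¬x1 = a + b − a·b on (0.9400, 0.0600) = 0.9436
(x3 ∧ ¬x1) ∨ (x1 ∨ ¬x1) = a + b − a·b on (0.0486, 0.9436) = 0.9463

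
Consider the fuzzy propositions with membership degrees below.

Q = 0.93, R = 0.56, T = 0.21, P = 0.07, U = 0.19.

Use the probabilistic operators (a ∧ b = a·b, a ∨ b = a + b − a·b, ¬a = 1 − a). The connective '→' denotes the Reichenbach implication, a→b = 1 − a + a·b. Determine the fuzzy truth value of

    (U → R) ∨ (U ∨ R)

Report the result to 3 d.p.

U → R  [Reichenbach: 1 − a + a·b] with a=0.1900, b=0.5600 → 0.9164
U ∨ R = a + b − a·b on (0.1900, 0.5600) = 0.6436
(U → R) ∨ (U ∨ R) = a + b − a·b on (0.9164, 0.6436) = 0.9702

0.970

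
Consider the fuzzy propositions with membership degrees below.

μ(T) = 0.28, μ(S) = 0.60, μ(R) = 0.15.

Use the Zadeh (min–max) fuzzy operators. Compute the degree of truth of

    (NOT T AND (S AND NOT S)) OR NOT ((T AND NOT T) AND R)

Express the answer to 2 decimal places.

NOT T = 1 − 0.28 = 0.72
NOT S = 1 − 0.60 = 0.40
S AND NOT S = min(a, b) on (0.60, 0.40) = 0.40
NOT T AND (S AND NOT S) = min(a, b) on (0.72, 0.40) = 0.40
NOT T = 1 − 0.28 = 0.72
T AND NOT T = min(a, b) on (0.28, 0.72) = 0.28
(T AND NOT T) AND R = min(a, b) on (0.28, 0.15) = 0.15
NOT ((T AND NOT T) AND R) = 1 − 0.15 = 0.85
(NOT T AND (S AND NOT S)) OR NOT ((T AND NOT T) AND R) = max(a, b) on (0.40, 0.85) = 0.85

0.85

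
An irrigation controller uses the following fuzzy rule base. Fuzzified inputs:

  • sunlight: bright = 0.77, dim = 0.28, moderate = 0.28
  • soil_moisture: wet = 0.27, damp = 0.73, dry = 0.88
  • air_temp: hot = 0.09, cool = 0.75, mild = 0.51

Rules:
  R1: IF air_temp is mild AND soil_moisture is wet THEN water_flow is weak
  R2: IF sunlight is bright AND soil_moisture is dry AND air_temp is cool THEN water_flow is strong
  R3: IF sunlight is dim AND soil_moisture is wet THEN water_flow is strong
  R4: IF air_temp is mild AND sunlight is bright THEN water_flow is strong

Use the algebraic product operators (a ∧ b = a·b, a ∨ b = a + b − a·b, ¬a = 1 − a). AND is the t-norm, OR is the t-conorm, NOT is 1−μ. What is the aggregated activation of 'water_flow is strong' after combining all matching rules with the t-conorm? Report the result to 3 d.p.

0.724

R1: mild=0.51, wet=0.27; AND[a·b] → w = 0.1377
R2: bright=0.77, dry=0.88, cool=0.75; AND[a·b] → w = 0.5082
R3: dim=0.28, wet=0.27; AND[a·b] → w = 0.0756
R4: mild=0.51, bright=0.77; AND[a·b] → w = 0.3927
Rules with consequent 'strong': {R2, R3, R4} → strengths 0.5082, 0.0756, 0.3927
Aggregate via t-conorm [a + b − a·b]: 0.7239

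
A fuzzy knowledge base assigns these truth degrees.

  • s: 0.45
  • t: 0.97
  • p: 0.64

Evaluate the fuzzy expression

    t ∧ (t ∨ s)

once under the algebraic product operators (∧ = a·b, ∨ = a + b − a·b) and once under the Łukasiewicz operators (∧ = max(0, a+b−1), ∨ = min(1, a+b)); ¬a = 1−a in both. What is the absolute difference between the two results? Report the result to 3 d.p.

0.016

Under algebraic product:
  t ∨ s = a + b − a·b on (0.9700, 0.4500) = 0.9835
  t ∧ (t ∨ s) = a·b on (0.9700, 0.9835) = 0.9540
  → value = 0.9540
Under Łukasiewicz:
  t ∨ s = min(1, a+b) on (0.97, 0.45) = 1.00
  t ∧ (t ∨ s) = max(0, a+b−1) on (0.97, 1.00) = 0.97
  → value = 0.9700
|0.9540 − 0.9700| = 0.016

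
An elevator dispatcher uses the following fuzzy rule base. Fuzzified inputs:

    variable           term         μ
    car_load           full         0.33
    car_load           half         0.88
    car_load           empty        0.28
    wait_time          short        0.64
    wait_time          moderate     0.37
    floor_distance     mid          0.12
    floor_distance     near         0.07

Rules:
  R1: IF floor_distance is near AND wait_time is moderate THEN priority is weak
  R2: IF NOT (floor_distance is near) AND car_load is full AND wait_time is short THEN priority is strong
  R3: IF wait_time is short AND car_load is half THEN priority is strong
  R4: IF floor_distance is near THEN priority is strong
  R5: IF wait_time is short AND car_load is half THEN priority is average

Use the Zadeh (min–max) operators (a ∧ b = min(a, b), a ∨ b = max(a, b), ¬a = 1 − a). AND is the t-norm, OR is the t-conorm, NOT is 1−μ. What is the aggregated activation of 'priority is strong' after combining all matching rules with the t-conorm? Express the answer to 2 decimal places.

0.64

R1: near=0.07, moderate=0.37; AND[min(a, b)] → w = 0.07
R2: ¬near=1−0.07=0.93, full=0.33, short=0.64; AND[min(a, b)] → w = 0.33
R3: short=0.64, half=0.88; AND[min(a, b)] → w = 0.64
R4: near=0.07 → w = 0.07
R5: short=0.64, half=0.88; AND[min(a, b)] → w = 0.64
Rules with consequent 'strong': {R2, R3, R4} → strengths 0.33, 0.64, 0.07
Aggregate via t-conorm [max(a, b)]: 0.64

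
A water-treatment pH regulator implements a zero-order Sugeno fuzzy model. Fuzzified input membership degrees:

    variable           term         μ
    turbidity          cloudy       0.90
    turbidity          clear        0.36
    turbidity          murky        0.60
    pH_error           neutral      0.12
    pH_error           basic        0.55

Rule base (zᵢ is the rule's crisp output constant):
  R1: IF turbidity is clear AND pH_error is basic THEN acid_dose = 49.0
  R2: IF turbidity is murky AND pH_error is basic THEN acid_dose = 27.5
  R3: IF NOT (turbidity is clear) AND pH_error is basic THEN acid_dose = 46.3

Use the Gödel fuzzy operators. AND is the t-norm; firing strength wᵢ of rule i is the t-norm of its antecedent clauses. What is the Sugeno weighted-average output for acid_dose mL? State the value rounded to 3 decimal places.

R1 (z=49.0): clear=0.36, basic=0.55; AND[min(a, b)] → w = 0.36
R2 (z=27.5): murky=0.60, basic=0.55; AND[min(a, b)] → w = 0.55
R3 (z=46.3): ¬clear=1−0.36=0.64, basic=0.55; AND[min(a, b)] → w = 0.55
Weighted average = (0.36·49.0 + 0.55·27.5 + 0.55·46.3) / (0.36 + 0.55 + 0.55)
  = 58.2300 / 1.4600 = 39.884

39.884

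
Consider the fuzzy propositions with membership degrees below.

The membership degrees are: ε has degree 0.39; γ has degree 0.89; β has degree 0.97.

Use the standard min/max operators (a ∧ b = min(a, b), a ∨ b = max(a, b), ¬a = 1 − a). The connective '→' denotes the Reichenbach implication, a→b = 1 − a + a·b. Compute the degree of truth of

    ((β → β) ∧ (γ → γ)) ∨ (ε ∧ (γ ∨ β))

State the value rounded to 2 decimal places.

β → β  [Reichenbach: 1 − a + a·b] with a=0.97, b=0.97 → 0.97
γ → γ  [Reichenbach: 1 − a + a·b] with a=0.89, b=0.89 → 0.90
(β → β) ∧ (γ → γ) = min(a, b) on (0.97, 0.90) = 0.90
γ ∨ β = max(a, b) on (0.89, 0.97) = 0.97
ε ∧ (γ ∨ β) = min(a, b) on (0.39, 0.97) = 0.39
((β → β) ∧ (γ → γ)) ∨ (ε ∧ (γ ∨ β)) = max(a, b) on (0.90, 0.39) = 0.90

0.90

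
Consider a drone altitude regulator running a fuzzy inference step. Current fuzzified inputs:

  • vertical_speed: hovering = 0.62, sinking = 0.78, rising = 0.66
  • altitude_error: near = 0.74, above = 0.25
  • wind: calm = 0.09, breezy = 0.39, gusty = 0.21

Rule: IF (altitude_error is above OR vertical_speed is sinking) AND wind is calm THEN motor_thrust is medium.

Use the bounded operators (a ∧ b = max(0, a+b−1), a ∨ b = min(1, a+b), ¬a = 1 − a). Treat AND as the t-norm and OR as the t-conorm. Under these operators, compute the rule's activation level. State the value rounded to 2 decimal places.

0.09

firing strength: (above=0.25 OR sinking=0.78) = 1.00; AND[max(0, a+b−1)] with calm=0.09 → w = 0.09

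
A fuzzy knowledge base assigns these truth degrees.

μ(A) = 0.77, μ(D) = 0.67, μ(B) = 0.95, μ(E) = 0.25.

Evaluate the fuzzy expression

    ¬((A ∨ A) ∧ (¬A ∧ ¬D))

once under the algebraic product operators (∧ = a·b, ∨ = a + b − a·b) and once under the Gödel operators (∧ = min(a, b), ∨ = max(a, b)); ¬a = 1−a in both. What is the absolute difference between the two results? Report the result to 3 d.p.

0.158

Under algebraic product:
  A ∨ A = a + b − a·b on (0.7700, 0.7700) = 0.9471
  ¬A = 1 − 0.7700 = 0.2300
  ¬D = 1 − 0.6700 = 0.3300
  ¬A ∧ ¬D = a·b on (0.2300, 0.3300) = 0.0759
  (A ∨ A) ∧ (¬A ∧ ¬D) = a·b on (0.9471, 0.0759) = 0.0719
  ¬((A ∨ A) ∧ (¬A ∧ ¬D)) = 1 − 0.0719 = 0.9281
  → value = 0.9281
Under Gödel:
  A ∨ A = max(a, b) on (0.77, 0.77) = 0.77
  ¬A = 1 − 0.77 = 0.23
  ¬D = 1 − 0.67 = 0.33
  ¬A ∧ ¬D = min(a, b) on (0.23, 0.33) = 0.23
  (A ∨ A) ∧ (¬A ∧ ¬D) = min(a, b) on (0.77, 0.23) = 0.23
  ¬((A ∨ A) ∧ (¬A ∧ ¬D)) = 1 − 0.23 = 0.77
  → value = 0.7700
|0.9281 − 0.7700| = 0.158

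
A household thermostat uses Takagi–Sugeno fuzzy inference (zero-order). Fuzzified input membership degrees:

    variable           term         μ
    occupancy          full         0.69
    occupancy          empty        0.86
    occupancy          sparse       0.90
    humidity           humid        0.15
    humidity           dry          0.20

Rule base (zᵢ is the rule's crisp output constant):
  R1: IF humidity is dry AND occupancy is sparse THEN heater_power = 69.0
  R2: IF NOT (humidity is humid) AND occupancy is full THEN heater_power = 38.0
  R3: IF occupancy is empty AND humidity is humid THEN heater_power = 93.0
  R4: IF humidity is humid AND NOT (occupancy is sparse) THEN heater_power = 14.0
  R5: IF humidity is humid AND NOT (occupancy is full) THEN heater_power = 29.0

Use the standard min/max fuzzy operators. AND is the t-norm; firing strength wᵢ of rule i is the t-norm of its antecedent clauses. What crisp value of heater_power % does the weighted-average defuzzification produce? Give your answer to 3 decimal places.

46.295

R1 (z=69.0): dry=0.20, sparse=0.90; AND[min(a, b)] → w = 0.20
R2 (z=38.0): ¬humid=1−0.15=0.85, full=0.69; AND[min(a, b)] → w = 0.69
R3 (z=93.0): empty=0.86, humid=0.15; AND[min(a, b)] → w = 0.15
R4 (z=14.0): humid=0.15, ¬sparse=1−0.90=0.10; AND[min(a, b)] → w = 0.10
R5 (z=29.0): humid=0.15, ¬full=1−0.69=0.31; AND[min(a, b)] → w = 0.15
Weighted average = (0.20·69.0 + 0.69·38.0 + 0.15·93.0 + 0.10·14.0 + 0.15·29.0) / (0.20 + 0.69 + 0.15 + 0.10 + 0.15)
  = 59.7200 / 1.2900 = 46.295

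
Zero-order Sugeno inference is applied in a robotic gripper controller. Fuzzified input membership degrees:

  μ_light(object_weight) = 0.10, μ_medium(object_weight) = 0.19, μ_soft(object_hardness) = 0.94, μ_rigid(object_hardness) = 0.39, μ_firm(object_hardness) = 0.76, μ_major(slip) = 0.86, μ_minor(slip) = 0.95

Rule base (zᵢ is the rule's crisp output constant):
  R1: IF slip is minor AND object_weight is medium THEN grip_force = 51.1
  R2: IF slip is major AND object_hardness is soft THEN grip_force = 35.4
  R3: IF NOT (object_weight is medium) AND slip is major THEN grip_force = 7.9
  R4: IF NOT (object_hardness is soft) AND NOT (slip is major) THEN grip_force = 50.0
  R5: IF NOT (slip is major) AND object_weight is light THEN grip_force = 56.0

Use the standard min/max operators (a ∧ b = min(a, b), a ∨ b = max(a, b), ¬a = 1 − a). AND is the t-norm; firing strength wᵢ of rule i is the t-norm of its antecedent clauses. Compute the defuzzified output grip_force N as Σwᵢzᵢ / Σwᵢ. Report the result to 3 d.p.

27.303

R1 (z=51.1): minor=0.95, medium=0.19; AND[min(a, b)] → w = 0.19
R2 (z=35.4): major=0.86, soft=0.94; AND[min(a, b)] → w = 0.86
R3 (z=7.9): ¬medium=1−0.19=0.81, major=0.86; AND[min(a, b)] → w = 0.81
R4 (z=50.0): ¬soft=1−0.94=0.06, ¬major=1−0.86=0.14; AND[min(a, b)] → w = 0.06
R5 (z=56.0): ¬major=1−0.86=0.14, light=0.10; AND[min(a, b)] → w = 0.10
Weighted average = (0.19·51.1 + 0.86·35.4 + 0.81·7.9 + 0.06·50.0 + 0.10·56.0) / (0.19 + 0.86 + 0.81 + 0.06 + 0.10)
  = 55.1520 / 2.0200 = 27.303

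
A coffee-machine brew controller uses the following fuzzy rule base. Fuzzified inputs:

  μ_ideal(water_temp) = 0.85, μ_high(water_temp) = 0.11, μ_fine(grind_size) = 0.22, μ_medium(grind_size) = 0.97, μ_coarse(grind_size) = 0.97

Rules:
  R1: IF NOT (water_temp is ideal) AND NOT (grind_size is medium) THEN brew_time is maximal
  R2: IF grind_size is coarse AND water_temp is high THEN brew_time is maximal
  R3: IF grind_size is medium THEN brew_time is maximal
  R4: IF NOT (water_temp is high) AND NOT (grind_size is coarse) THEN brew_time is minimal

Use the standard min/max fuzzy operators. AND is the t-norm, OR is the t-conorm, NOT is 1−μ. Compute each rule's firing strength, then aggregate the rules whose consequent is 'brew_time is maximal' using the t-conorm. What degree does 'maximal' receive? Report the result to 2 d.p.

R1: ¬ideal=1−0.85=0.15, ¬medium=1−0.97=0.03; AND[min(a, b)] → w = 0.03
R2: coarse=0.97, high=0.11; AND[min(a, b)] → w = 0.11
R3: medium=0.97 → w = 0.97
R4: ¬high=1−0.11=0.89, ¬coarse=1−0.97=0.03; AND[min(a, b)] → w = 0.03
Rules with consequent 'maximal': {R1, R2, R3} → strengths 0.03, 0.11, 0.97
Aggregate via t-conorm [max(a, b)]: 0.97

0.97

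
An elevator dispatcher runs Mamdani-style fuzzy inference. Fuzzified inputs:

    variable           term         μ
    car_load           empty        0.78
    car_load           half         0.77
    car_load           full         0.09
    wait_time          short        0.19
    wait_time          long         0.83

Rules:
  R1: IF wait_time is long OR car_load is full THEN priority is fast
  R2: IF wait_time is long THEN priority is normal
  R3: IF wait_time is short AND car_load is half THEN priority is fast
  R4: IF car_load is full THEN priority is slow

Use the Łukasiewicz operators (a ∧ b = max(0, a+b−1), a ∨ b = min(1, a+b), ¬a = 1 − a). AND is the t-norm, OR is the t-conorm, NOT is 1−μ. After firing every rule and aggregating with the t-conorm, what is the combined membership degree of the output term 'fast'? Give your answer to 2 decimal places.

0.92

R1: long=0.83, full=0.09; OR[min(1, a+b)] → w = 0.92
R2: long=0.83 → w = 0.83
R3: short=0.19, half=0.77; AND[max(0, a+b−1)] → w = 0.00
R4: full=0.09 → w = 0.09
Rules with consequent 'fast': {R1, R3} → strengths 0.92, 0.00
Aggregate via t-conorm [min(1, a+b)]: 0.92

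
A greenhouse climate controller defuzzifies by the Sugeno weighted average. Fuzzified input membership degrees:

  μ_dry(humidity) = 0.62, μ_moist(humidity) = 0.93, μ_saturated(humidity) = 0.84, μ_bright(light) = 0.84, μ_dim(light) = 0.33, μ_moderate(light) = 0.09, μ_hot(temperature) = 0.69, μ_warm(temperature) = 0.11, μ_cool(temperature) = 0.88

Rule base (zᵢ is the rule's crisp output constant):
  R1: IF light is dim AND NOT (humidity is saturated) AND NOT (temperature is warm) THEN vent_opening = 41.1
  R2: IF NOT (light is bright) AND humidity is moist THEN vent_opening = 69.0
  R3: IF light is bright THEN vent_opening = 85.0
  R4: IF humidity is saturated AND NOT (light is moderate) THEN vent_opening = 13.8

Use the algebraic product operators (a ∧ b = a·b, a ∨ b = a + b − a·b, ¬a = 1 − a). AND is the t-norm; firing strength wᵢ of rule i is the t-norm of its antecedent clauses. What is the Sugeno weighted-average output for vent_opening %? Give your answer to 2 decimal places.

R1 (z=41.1): dim=0.33, ¬saturated=1−0.84=0.16, ¬warm=1−0.11=0.89; AND[a·b] → w = 0.0470
R2 (z=69.0): ¬bright=1−0.84=0.16, moist=0.93; AND[a·b] → w = 0.1488
R3 (z=85.0): bright=0.84 → w = 0.8400
R4 (z=13.8): saturated=0.84, ¬moderate=1−0.09=0.91; AND[a·b] → w = 0.7644
Weighted average = (0.0470·41.1 + 0.1488·69.0 + 0.8400·85.0 + 0.7644·13.8) / (0.0470 + 0.1488 + 0.8400 + 0.7644)
  = 94.1473 / 1.8002 = 52.30

52.30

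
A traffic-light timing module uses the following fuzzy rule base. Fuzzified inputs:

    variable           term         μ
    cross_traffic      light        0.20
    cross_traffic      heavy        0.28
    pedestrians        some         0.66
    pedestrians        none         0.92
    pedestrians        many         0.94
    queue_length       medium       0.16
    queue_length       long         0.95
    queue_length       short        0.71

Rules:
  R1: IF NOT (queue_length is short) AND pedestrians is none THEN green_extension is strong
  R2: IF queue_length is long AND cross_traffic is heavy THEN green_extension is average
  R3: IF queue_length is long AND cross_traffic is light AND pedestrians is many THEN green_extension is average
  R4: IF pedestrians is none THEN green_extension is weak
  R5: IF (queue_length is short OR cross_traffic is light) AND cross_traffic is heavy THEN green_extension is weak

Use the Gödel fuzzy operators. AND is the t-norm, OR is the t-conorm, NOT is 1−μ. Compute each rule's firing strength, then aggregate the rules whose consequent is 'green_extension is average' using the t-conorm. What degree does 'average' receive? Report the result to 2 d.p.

0.28

R1: ¬short=1−0.71=0.29, none=0.92; AND[min(a, b)] → w = 0.29
R2: long=0.95, heavy=0.28; AND[min(a, b)] → w = 0.28
R3: long=0.95, light=0.20, many=0.94; AND[min(a, b)] → w = 0.20
R4: none=0.92 → w = 0.92
R5: (short=0.71 OR light=0.20) = 0.71; AND[min(a, b)] with heavy=0.28 → w = 0.28
Rules with consequent 'average': {R2, R3} → strengths 0.28, 0.20
Aggregate via t-conorm [max(a, b)]: 0.28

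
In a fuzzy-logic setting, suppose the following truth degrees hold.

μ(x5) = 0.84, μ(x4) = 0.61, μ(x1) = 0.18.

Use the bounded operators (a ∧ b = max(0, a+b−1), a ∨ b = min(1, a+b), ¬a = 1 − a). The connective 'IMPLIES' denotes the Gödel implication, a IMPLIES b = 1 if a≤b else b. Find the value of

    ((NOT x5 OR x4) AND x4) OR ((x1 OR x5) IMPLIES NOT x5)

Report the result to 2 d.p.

NOT x5 = 1 − 0.84 = 0.16
NOT x5 OR x4 = min(1, a+b) on (0.16, 0.61) = 0.77
(NOT x5 OR x4) AND x4 = max(0, a+b−1) on (0.77, 0.61) = 0.38
x1 OR x5 = min(1, a+b) on (0.18, 0.84) = 1.00
NOT x5 = 1 − 0.84 = 0.16
(x1 OR x5) IMPLIES NOT x5  [Gödel: 1 if a≤b else b] with a=1.00, b=0.16 → 0.16
((NOT x5 OR x4) AND x4) OR ((x1 OR x5) IMPLIES NOT x5) = min(1, a+b) on (0.38, 0.16) = 0.54

0.54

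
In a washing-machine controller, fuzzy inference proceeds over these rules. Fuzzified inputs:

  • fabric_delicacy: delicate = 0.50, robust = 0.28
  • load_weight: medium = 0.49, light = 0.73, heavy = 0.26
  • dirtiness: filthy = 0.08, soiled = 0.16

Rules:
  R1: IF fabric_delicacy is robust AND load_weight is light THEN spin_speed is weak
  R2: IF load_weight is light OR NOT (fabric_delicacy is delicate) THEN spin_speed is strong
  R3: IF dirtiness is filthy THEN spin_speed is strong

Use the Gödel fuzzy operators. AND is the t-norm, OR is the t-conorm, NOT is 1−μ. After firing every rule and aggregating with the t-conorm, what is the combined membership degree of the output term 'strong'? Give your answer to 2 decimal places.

0.73

R1: robust=0.28, light=0.73; AND[min(a, b)] → w = 0.28
R2: light=0.73, ¬delicate=1−0.50=0.50; OR[max(a, b)] → w = 0.73
R3: filthy=0.08 → w = 0.08
Rules with consequent 'strong': {R2, R3} → strengths 0.73, 0.08
Aggregate via t-conorm [max(a, b)]: 0.73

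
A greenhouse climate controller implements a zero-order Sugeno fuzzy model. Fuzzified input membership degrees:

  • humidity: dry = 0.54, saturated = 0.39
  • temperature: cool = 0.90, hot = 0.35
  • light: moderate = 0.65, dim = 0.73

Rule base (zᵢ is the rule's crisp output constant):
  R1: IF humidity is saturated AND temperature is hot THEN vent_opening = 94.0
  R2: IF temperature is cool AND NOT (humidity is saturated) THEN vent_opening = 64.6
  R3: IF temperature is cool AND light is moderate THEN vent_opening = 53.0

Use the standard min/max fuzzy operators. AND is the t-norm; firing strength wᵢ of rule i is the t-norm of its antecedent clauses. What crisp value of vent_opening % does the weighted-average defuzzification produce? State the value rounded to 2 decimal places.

R1 (z=94.0): saturated=0.39, hot=0.35; AND[min(a, b)] → w = 0.35
R2 (z=64.6): cool=0.90, ¬saturated=1−0.39=0.61; AND[min(a, b)] → w = 0.61
R3 (z=53.0): cool=0.90, moderate=0.65; AND[min(a, b)] → w = 0.65
Weighted average = (0.35·94.0 + 0.61·64.6 + 0.65·53.0) / (0.35 + 0.61 + 0.65)
  = 106.7560 / 1.6100 = 66.31

66.31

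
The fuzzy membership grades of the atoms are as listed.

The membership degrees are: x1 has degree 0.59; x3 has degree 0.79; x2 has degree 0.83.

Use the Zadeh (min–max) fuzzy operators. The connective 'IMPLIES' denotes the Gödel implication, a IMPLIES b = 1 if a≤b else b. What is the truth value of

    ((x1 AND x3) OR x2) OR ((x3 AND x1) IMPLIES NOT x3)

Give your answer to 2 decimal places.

0.83

x1 AND x3 = min(a, b) on (0.59, 0.79) = 0.59
(x1 AND x3) OR x2 = max(a, b) on (0.59, 0.83) = 0.83
x3 AND x1 = min(a, b) on (0.79, 0.59) = 0.59
NOT x3 = 1 − 0.79 = 0.21
(x3 AND x1) IMPLIES NOT x3  [Gödel: 1 if a≤b else b] with a=0.59, b=0.21 → 0.21
((x1 AND x3) OR x2) OR ((x3 AND x1) IMPLIES NOT x3) = max(a, b) on (0.83, 0.21) = 0.83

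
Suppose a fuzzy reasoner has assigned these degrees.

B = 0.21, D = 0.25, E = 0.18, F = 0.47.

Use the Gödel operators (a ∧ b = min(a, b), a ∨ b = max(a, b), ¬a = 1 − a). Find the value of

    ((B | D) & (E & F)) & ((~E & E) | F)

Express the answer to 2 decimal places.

0.18

B | D = max(a, b) on (0.21, 0.25) = 0.25
E & F = min(a, b) on (0.18, 0.47) = 0.18
(B | D) & (E & F) = min(a, b) on (0.25, 0.18) = 0.18
~E = 1 − 0.18 = 0.82
~E & E = min(a, b) on (0.82, 0.18) = 0.18
(~E & E) | F = max(a, b) on (0.18, 0.47) = 0.47
((B | D) & (E & F)) & ((~E & E) | F) = min(a, b) on (0.18, 0.47) = 0.18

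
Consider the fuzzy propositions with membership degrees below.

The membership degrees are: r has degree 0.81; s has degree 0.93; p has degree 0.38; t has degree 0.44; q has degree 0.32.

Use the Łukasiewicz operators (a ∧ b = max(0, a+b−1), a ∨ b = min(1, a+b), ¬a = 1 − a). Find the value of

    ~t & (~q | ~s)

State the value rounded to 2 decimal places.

0.31

~t = 1 − 0.44 = 0.56
~q = 1 − 0.32 = 0.68
~s = 1 − 0.93 = 0.07
~q | ~s = min(1, a+b) on (0.68, 0.07) = 0.75
~t & (~q | ~s) = max(0, a+b−1) on (0.56, 0.75) = 0.31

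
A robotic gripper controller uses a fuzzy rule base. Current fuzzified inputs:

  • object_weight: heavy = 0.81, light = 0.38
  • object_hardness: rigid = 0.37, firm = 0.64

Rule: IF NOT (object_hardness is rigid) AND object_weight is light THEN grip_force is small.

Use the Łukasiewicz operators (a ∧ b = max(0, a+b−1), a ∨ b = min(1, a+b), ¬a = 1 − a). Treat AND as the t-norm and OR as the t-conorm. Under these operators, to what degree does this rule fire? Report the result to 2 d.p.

firing strength: ¬rigid=1−0.37=0.63, light=0.38; AND[max(0, a+b−1)] → w = 0.01

0.01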